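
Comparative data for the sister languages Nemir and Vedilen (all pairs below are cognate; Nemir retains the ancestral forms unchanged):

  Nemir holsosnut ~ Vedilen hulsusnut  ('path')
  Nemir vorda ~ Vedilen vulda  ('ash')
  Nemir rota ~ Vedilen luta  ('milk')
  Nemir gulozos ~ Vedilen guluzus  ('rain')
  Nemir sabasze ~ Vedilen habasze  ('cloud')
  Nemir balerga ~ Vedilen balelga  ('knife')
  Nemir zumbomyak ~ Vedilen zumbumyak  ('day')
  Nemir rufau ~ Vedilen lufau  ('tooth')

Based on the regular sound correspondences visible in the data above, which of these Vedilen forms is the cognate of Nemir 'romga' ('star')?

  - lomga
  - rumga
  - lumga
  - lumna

lumga

rota ~ luta — Nemir r corresponds to Vedilen l word-initially before a back vowel.
zumbomyak ~ zumbumyak — Nemir o corresponds to Vedilen u after a consonant, before a nasal.
Applying these to Nemir 'romga':
  romga → lomga   (r→l word-initially before a back vowel)
  lomga → lumga   (o→u after a consonant, before a nasal)
So the Vedilen cognate is 'lumga'.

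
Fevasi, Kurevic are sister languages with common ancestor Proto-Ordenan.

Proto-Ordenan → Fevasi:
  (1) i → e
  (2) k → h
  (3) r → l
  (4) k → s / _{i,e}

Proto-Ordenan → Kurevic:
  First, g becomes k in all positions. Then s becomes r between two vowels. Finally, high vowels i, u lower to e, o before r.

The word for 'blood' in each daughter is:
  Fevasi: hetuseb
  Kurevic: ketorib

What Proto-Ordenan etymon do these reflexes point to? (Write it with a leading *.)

*ketusib

Position 6: Fevasi has e, Kurevic has i. Kurevic preserves i here (none of its changes turn any other segment into i), so the proto-segment is *i.
Position 5: Fevasi has s, Kurevic has r. Fevasi preserves s here (none of its changes turn any other segment into s), so the proto-segment is *s.
This points to *ketusib. Verify forward in each daughter:
Fevasi: start from *ketusib.
  rule 1 (vowel merger): ketusib → ketuseb
  rule 2 (unconditioned shift): ketuseb → hetuseb
  rule 3: no change — hetuseb
  rule 4: no change — hetuseb
  ⇒ Fevasi hetuseb
Kurevic: start from *ketusib.
  rule 1: no change — ketusib
  rule 2 (rhotacism): ketusib → keturib
  rule 3 (pre-rhotic lowering): keturib → ketorib
  ⇒ Kurevic ketorib
No other proto-form is consistent with every reflex, so the reconstruction is *ketusib.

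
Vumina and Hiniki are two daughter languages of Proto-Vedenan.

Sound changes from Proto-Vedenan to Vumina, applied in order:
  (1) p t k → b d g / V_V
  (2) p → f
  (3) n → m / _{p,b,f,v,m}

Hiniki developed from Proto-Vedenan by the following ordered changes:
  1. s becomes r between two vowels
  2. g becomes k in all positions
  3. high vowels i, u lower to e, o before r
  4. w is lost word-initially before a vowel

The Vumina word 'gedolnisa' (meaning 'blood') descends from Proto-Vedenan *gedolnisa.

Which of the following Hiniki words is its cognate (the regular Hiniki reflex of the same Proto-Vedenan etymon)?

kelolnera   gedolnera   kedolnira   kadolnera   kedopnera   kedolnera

Hiniki: start from *gedolnisa.
  rule 1 (rhotacism): gedolnisa → gedolnira
  rule 2 (unconditioned shift): gedolnira → kedolnira
  rule 3 (pre-rhotic lowering): kedolnira → kedolnera
  rule 4: no change — kedolnera
  ⇒ Hiniki kedolnera
The other candidates each miss or misapply at least one Hiniki change.

kedolnera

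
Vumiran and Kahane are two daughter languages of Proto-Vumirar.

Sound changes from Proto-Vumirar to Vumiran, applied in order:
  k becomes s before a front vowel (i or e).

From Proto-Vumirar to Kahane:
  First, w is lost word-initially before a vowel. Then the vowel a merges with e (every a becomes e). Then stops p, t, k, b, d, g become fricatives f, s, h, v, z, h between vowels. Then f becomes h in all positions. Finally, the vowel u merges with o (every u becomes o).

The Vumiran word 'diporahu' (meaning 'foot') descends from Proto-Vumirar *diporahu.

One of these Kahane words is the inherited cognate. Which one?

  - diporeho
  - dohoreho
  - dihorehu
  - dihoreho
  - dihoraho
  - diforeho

Kahane: start from *diporahu.
  rule 1: no change — diporahu
  rule 2 (vowel merger): diporahu → diporehu
  rule 3 (intervocalic lenition): diporehu → diforehu
  rule 4 (unconditioned shift): diforehu → dihorehu
  rule 5 (vowel merger): dihorehu → dihoreho
  ⇒ Kahane dihoreho

dihoreho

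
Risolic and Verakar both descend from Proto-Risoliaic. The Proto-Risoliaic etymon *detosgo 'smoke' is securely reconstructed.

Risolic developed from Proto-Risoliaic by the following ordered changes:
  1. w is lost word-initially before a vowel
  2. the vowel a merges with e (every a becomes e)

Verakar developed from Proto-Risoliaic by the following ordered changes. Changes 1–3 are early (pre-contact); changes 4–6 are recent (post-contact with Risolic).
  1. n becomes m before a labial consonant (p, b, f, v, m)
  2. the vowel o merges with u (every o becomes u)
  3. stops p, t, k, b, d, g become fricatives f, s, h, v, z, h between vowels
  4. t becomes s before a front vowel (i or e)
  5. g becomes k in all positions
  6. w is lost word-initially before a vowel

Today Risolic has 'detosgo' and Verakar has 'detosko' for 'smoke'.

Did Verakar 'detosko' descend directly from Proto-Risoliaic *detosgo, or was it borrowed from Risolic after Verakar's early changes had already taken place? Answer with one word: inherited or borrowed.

borrowed

If inherited, *detosgo would pass through all of Verakar's changes:
Verakar: start from *detosgo.
  rule 1: no change — detosgo
  rule 2 (vowel merger): detosgo → detusgu
  rule 3 (intervocalic lenition): detusgu → desusgu
  rule 4: no change — desusgu
  rule 5 (unconditioned shift): desusgu → desusku
  rule 6: no change — desusku
  ⇒ Verakar desusku
If borrowed from Risolic 'detosgo' after the early changes, it would undergo only the recent ones:
  rule 4 (palatalisation): no change (detosgo)
  rule 5 (unconditioned shift): detosgo → detosko
  rule 6 (glide loss): no change (detosko)
  ⇒ as a loan: detosko
Verakar 'detosko' matches the loan outcome 'detosko', not the inherited 'desusku' — it skipped the early Verakar changes, so it was borrowed from Risolic.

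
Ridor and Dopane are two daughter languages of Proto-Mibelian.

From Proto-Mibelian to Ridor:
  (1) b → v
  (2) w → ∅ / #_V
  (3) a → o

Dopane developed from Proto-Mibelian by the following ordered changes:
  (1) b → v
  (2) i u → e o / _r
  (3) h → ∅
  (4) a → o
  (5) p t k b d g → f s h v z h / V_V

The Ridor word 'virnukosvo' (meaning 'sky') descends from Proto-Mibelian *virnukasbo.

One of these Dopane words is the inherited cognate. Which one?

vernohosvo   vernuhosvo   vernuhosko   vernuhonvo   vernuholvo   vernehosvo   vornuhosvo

Dopane: *virnukasbo
  virnukasbo → virnukasvo   [unconditioned shift]
  virnukasvo → vernukasvo   [pre-rhotic lowering]
  vernukasvo (rule 3 does not apply)
  vernukasvo → vernukosvo   [vowel merger]
  vernukosvo → vernuhosvo   [intervocalic lenition]
  giving Dopane vernuhosvo.

vernuhosvo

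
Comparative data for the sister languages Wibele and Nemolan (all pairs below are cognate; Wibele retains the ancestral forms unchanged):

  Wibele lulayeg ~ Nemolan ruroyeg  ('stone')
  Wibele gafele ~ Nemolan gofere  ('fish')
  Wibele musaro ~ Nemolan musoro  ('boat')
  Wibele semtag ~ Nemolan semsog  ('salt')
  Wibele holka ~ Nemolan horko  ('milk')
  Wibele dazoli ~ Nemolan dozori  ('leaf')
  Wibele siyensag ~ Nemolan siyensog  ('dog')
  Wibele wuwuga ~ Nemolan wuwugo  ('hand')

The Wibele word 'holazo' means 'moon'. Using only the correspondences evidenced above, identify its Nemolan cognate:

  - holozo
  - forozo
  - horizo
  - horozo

lulayeg ~ ruroyeg — Wibele l corresponds to Nemolan r between vowels (before a back vowel).
lulayeg ~ ruroyeg, semtag ~ semsog — Wibele a corresponds to Nemolan o after a consonant, before a consonant other than r, m, n, p, b, f, v.
Applying these to Wibele 'holazo':
  holazo → horazo   (l→r between vowels (before a back vowel))
  horazo → horozo   (a→o after a consonant, before a consonant other than r, m, n, p, b, f, v)
So the Nemolan cognate is 'horozo'.

horozo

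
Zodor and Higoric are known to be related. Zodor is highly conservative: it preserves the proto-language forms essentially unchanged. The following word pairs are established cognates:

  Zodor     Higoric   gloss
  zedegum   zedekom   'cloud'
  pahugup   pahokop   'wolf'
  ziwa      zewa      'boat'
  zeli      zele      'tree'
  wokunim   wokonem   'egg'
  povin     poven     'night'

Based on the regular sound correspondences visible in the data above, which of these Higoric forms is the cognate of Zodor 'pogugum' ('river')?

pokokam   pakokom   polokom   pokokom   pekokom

pokokom

zedegum ~ zedekom, pahugup ~ pahokop — Zodor g corresponds to Higoric k between vowels (before a back vowel).
pahugup ~ pahokop — Zodor u corresponds to Higoric o after a consonant, before a consonant other than r, m, n, p, b, f, v.
zedegum ~ zedekom — Zodor u corresponds to Higoric o after a consonant, before a nasal.
Applying these to Zodor 'pogugum':
  pogugum → pokugum   (g→k between vowels (before a back vowel))
  pokugum → pokogum   (u→o after a consonant, before a consonant other than r, m, n, p, b, f, v)
  pokogum → pokokum   (g→k between vowels (before a back vowel))
  pokokum → pokokom   (u→o after a consonant, before a nasal)
So the Higoric cognate is 'pokokom'.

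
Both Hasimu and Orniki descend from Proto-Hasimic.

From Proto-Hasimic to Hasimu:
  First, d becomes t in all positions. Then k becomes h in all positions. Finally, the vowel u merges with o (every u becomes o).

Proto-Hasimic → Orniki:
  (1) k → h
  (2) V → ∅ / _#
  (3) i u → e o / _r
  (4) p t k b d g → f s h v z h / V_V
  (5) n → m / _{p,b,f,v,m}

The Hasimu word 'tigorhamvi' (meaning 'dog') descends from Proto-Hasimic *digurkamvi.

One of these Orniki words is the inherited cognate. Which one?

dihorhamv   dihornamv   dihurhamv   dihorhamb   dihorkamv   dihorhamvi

Orniki: *digurkamvi
  digurkamvi → digurhamvi   [unconditioned shift]
  digurhamvi → digurhamv   [apocope]
  digurhamv → digorhamv   [pre-rhotic lowering]
  digorhamv → dihorhamv   [intervocalic lenition]
  dihorhamv (rule 5 does not apply)
  giving Orniki dihorhamv.
Among the options, 'dihorhamv' alone shows every Orniki change applied in order.

dihorhamv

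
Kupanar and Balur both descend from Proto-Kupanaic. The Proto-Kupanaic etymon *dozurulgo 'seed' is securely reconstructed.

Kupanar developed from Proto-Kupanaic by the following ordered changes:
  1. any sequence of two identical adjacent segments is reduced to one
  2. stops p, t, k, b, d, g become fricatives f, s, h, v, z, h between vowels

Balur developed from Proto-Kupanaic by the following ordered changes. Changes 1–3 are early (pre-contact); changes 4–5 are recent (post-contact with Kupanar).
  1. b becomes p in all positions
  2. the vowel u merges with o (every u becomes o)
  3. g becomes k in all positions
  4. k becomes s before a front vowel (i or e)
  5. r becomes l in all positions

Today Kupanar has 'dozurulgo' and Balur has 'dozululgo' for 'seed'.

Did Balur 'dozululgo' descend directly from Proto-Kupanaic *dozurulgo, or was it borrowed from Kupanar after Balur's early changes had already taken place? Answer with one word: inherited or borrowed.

If inherited, *dozurulgo would pass through all of Balur's changes:
Balur: *dozurulgo > dozorolgo > dozorolko > dozololko  (by vowel merger, unconditioned shift, unconditioned shift)
If borrowed from Kupanar 'dozurulgo' after the early changes, it would undergo only the recent ones:
  rule 4 (palatalisation): no change (dozurulgo)
  rule 5 (unconditioned shift): dozurulgo → dozululgo
  ⇒ as a loan: dozululgo
Balur 'dozululgo' matches the loan outcome 'dozululgo', not the inherited 'dozololko' — it skipped the early Balur changes, so it was borrowed from Kupanar.

borrowed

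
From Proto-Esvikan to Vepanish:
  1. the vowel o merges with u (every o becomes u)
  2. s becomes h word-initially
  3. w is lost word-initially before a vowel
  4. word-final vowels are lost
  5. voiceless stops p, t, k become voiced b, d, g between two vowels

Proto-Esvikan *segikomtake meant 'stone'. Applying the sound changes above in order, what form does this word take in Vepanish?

hegigumtak

Vepanish: *segikomtake > segikumtake > hegikumtake > hegikumtak > hegigumtak  (by vowel merger, debuccalisation, apocope, intervocalic voicing)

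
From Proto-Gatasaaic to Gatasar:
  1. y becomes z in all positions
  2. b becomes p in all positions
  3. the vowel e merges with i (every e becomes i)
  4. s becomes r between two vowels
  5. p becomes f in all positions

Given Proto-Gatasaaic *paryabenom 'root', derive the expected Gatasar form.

Gatasar: *paryabenom
  paryabenom → parzabenom   [unconditioned shift]
  parzabenom → parzapenom   [unconditioned shift]
  parzapenom → parzapinom   [vowel merger]
  parzapinom (rule 4 does not apply)
  parzapinom → farzafinom   [unconditioned shift]
  giving Gatasar farzafinom.

farzafinom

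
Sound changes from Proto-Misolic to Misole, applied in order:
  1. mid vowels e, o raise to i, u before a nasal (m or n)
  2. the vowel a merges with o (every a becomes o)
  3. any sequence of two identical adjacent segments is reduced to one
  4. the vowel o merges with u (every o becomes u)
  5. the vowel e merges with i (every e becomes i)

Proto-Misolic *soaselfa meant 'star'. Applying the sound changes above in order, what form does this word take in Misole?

susilfu

Misole: start from *soaselfa.
  rule 1: no change — soaselfa
  rule 2 (vowel merger): soaselfa → sooselfo
  rule 3 (degemination): sooselfo → soselfo
  rule 4 (vowel merger): soselfo → suselfu
  rule 5 (vowel merger): suselfu → susilfu
  ⇒ Misole susilfu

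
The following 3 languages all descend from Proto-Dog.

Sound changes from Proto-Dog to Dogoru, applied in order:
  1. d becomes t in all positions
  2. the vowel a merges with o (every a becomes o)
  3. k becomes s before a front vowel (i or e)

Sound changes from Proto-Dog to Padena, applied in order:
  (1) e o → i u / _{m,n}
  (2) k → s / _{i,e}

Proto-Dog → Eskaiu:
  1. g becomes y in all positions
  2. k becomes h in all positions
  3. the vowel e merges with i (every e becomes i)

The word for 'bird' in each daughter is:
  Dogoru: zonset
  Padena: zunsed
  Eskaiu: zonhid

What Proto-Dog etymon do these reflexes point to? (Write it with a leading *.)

Position 4: Dogoru has s, Padena has s, Eskaiu has h. Taking the neighbouring segments as reconstructed: Dogoru s could go back to *k or *s; Padena s could go back to *k or *s; Eskaiu h could go back to *k or *h — the one source consistent with every daughter is *k.
Position 5: Dogoru has e, Padena has e, Eskaiu has i. Dogoru preserves e here (none of its changes turn any other segment into e), so the proto-segment is *e.
This points to *zonked. Verify forward in each daughter:
Dogoru: *zonked
  zonked → zonket   [unconditioned shift]
  zonket (rule 2 does not apply)
  zonket → zonset   [palatalisation]
  giving Dogoru zonset.
Padena: start from *zonked.
  rule 1 (pre-nasal raising): zonked → zunked
  rule 2 (palatalisation): zunked → zunsed
  ⇒ Padena zunsed
Eskaiu: *zonked
  zonked (rule 1 does not apply)
  zonked → zonhed   [unconditioned shift]
  zonhed → zonhid   [vowel merger]
  giving Eskaiu zonhid.
Only *zonked yields all of Dogoru zonset, Padena zunsed, Eskaiu zonhid.

*zonked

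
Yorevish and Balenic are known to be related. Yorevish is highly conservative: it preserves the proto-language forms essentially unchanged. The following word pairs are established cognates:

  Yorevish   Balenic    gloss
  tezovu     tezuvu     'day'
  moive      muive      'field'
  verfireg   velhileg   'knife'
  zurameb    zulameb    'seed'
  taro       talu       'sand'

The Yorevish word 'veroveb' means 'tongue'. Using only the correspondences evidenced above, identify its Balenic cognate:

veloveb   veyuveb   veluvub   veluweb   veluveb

veluveb

taro ~ talu — Yorevish r corresponds to Balenic l between vowels (before a back vowel).
tezovu ~ tezuvu — Yorevish o corresponds to Balenic u after a consonant, before a labial obstruent.
Applying these to Yorevish 'veroveb':
  veroveb → veloveb   (r→l between vowels (before a back vowel))
  veloveb → veluveb   (o→u after a consonant, before a labial obstruent)
So the Balenic cognate is 'veluveb'.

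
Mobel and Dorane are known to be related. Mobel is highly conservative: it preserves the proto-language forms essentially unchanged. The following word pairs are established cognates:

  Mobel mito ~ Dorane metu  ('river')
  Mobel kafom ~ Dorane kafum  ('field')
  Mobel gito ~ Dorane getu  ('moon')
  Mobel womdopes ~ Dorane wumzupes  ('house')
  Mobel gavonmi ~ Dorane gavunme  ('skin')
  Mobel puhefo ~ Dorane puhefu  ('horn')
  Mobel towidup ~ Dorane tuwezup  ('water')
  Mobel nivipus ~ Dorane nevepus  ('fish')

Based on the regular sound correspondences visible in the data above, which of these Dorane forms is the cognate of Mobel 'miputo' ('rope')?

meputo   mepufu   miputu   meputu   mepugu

meputu

nivipus ~ nevepus — Mobel i corresponds to Dorane e after a consonant, before a labial obstruent.
mito ~ metu, gito ~ getu — Mobel o corresponds to Dorane u word-finally.
Applying these to Mobel 'miputo':
  miputo → meputo   (i→e after a consonant, before a labial obstruent)
  meputo → meputu   (o→u word-finally)
So the Dorane cognate is 'meputu'.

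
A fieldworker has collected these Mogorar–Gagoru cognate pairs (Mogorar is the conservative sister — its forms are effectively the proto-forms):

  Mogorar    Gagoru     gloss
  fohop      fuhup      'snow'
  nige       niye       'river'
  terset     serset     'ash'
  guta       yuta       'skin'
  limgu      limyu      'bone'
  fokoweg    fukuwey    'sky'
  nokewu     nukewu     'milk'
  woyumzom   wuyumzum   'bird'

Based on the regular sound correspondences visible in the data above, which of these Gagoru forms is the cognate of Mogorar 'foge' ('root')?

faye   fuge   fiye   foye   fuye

fohop ~ fuhup, fokoweg ~ fukuwey — Mogorar o corresponds to Gagoru u after a consonant, before a consonant other than r, m, n, p, b, f, v.
nige ~ niye — Mogorar g corresponds to Gagoru y between vowels (before a front vowel).
Applying these to Mogorar 'foge':
  foge → fuge   (o→u after a consonant, before a consonant other than r, m, n, p, b, f, v)
  fuge → fuye   (g→y between vowels (before a front vowel))
So the Gagoru cognate is 'fuye'.

fuye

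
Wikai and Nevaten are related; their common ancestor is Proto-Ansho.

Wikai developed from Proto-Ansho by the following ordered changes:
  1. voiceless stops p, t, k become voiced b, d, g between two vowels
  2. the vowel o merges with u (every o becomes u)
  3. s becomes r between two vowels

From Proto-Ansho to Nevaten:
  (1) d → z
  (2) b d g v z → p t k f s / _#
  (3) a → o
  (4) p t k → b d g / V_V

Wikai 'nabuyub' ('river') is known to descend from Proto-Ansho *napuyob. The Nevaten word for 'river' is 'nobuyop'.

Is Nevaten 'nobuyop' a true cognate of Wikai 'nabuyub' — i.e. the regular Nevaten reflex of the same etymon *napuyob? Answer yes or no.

yes

Derive the expected Nevaten reflex of *napuyob:
Nevaten: *napuyob > napuyop > nopuyop > nobuyop  (by final devoicing, vowel merger, intervocalic voicing)
Nevaten 'nobuyop' matches the regular reflex exactly, so the pair is cognate.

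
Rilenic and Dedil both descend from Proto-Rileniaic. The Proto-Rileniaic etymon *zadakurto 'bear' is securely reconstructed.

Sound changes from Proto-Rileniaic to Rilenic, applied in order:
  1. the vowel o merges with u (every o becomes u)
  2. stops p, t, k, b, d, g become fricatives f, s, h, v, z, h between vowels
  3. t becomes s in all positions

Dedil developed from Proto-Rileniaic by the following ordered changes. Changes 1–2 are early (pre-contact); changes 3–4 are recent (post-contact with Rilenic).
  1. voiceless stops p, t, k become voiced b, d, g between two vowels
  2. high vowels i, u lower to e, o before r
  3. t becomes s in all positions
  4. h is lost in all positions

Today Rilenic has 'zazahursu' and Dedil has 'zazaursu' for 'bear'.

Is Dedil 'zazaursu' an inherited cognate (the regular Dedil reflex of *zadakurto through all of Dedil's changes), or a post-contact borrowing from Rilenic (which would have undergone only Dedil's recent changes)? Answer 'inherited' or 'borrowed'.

If inherited, *zadakurto would pass through all of Dedil's changes:
Dedil: *zadakurto > zadagurto > zadagorto > zadagorso  (by intervocalic voicing, pre-rhotic lowering, unconditioned shift)
If borrowed from Rilenic 'zazahursu' after the early changes, it would undergo only the recent ones:
  rule 3 (unconditioned shift): no change (zazahursu)
  rule 4 (h-loss): zazahursu → zazaursu
  ⇒ as a loan: zazaursu
Dedil 'zazaursu' matches the loan outcome 'zazaursu', not the inherited 'zadagorso' — it skipped the early Dedil changes, so it was borrowed from Rilenic.

borrowed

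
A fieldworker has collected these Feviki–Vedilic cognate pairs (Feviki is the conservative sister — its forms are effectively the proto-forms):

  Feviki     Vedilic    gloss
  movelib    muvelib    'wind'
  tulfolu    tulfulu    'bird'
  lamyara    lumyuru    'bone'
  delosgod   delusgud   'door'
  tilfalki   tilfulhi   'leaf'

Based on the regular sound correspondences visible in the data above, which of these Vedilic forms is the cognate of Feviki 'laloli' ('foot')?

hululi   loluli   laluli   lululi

tilfalki ~ tilfulhi — Feviki a corresponds to Vedilic u after a consonant, before a consonant other than r, m, n, p, b, f, v.
tulfolu ~ tulfulu, delosgod ~ delusgud — Feviki o corresponds to Vedilic u after a consonant, before a consonant other than r, m, n, p, b, f, v.
Applying these to Feviki 'laloli':
  laloli → luloli   (a→u after a consonant, before a consonant other than r, m, n, p, b, f, v)
  luloli → lululi   (o→u after a consonant, before a consonant other than r, m, n, p, b, f, v)
So the Vedilic cognate is 'lululi'.

lululi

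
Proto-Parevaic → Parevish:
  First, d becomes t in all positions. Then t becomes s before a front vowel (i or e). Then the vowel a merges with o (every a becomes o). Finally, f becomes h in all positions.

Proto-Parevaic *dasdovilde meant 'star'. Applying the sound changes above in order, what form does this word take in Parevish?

tostovilse

Parevish: *dasdovilde
  dasdovilde → tastovilte   [unconditioned shift]
  tastovilte → tastovilse   [palatalisation]
  tastovilse → tostovilse   [vowel merger]
  tostovilse (rule 4 does not apply)
  giving Parevish tostovilse.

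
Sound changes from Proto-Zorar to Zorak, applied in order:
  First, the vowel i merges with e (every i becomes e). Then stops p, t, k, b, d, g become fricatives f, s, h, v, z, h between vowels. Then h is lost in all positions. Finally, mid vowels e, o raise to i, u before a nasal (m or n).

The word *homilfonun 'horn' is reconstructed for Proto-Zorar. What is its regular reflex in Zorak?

Zorak: *homilfonun
  homilfonun → homelfonun   [vowel merger]
  homelfonun (rule 2 does not apply)
  homelfonun → omelfonun   [h-loss]
  omelfonun → umelfunun   [pre-nasal raising]
  giving Zorak umelfunun.

umelfunun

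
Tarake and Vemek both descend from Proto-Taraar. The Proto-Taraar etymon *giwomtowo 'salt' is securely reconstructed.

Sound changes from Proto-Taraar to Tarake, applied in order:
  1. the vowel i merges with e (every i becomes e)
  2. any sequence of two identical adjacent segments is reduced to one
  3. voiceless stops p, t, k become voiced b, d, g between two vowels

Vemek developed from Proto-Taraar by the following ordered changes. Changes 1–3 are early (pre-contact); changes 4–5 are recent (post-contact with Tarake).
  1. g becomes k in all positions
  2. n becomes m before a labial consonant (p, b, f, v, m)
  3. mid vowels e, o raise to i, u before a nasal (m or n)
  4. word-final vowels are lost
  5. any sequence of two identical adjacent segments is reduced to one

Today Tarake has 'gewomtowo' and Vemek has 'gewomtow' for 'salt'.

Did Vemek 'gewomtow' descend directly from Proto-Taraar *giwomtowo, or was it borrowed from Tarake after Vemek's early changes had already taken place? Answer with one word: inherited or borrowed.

If inherited, *giwomtowo would pass through all of Vemek's changes:
Vemek: *giwomtowo > kiwomtowo > kiwumtowo > kiwumtow  (by unconditioned shift, pre-nasal raising, apocope)
If borrowed from Tarake 'gewomtowo' after the early changes, it would undergo only the recent ones:
  rule 4 (apocope): gewomtowo → gewomtow
  rule 5 (degemination): no change (gewomtow)
  ⇒ as a loan: gewomtow
Vemek 'gewomtow' matches the loan outcome 'gewomtow', not the inherited 'kiwumtow' — it skipped the early Vemek changes, so it was borrowed from Tarake.

borrowed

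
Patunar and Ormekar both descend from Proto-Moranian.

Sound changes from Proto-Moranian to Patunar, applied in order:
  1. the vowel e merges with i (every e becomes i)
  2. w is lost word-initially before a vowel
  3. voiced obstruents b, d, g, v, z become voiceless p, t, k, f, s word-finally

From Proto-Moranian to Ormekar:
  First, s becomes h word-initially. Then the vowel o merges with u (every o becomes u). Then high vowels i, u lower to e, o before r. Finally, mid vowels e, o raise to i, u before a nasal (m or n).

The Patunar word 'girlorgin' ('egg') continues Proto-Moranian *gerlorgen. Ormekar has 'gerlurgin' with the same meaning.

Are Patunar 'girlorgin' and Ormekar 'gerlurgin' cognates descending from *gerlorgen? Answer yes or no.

Derive the expected Ormekar reflex of *gerlorgen:
Ormekar: *gerlorgen
  gerlorgen (rule 1 does not apply)
  gerlorgen → gerlurgen   [vowel merger]
  gerlurgen → gerlorgen   [pre-rhotic lowering]
  gerlorgen → gerlorgin   [pre-nasal raising]
  giving Ormekar gerlorgin.
The regular Ormekar reflex would be 'gerlorgin', but the attested form is 'gerlurgin'. The correspondence is irregular, so they are not cognates (the Ormekar form has a different source).

no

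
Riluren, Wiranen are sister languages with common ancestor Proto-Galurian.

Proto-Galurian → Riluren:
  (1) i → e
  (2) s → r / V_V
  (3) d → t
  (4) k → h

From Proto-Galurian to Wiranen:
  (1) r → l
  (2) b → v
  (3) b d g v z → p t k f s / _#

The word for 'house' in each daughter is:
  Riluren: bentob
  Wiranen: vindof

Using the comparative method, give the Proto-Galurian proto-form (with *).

*bindob

Position 1: Riluren has b, Wiranen has v. Riluren preserves b here (none of its changes turn any other segment into b), so the proto-segment is *b.
Position 2: Riluren has e, Wiranen has i. Wiranen preserves i here (none of its changes turn any other segment into i), so the proto-segment is *i.
Continuing position by position gives *bindob; check it forward:
Riluren: *bindob > bendob > bentob  (by vowel merger, unconditioned shift)
Wiranen: *bindob
  bindob (rule 1 does not apply)
  bindob → vindov   [unconditioned shift]
  vindov → vindof   [final devoicing]
  giving Wiranen vindof.
*bindob is the unique common source.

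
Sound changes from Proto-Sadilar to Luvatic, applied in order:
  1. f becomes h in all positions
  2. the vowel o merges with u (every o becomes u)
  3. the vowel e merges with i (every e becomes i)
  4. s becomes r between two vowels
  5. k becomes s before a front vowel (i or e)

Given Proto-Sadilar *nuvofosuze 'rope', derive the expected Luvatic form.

nuvuhuruzi

Luvatic: start from *nuvofosuze.
  rule 1 (unconditioned shift): nuvofosuze → nuvohosuze
  rule 2 (vowel merger): nuvohosuze → nuvuhusuze
  rule 3 (vowel merger): nuvuhusuze → nuvuhusuzi
  rule 4 (rhotacism): nuvuhusuzi → nuvuhuruzi
  rule 5: no change — nuvuhuruzi
  ⇒ Luvatic nuvuhuruzi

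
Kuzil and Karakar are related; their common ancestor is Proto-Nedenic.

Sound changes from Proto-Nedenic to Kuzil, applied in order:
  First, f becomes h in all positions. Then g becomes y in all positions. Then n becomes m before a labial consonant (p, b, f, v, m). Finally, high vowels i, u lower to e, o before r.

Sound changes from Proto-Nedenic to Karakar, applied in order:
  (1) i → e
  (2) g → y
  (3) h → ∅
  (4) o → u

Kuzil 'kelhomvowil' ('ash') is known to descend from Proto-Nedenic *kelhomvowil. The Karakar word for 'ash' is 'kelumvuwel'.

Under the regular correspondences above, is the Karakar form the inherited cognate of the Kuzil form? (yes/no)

Derive the expected Karakar reflex of *kelhomvowil:
Karakar: *kelhomvowil > kelhomvowel > kelomvowel > kelumvuwel  (by vowel merger, h-loss, vowel merger)
Karakar 'kelumvuwel' matches the regular reflex exactly, so the pair is cognate.

yes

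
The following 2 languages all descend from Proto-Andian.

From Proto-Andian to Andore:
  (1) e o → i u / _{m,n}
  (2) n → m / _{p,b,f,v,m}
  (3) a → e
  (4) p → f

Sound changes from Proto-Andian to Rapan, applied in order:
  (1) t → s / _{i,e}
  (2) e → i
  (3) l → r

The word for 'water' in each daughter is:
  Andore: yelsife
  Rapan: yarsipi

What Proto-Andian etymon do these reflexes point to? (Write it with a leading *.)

*yalsipe

Position 2: Andore has e, Rapan has a. Rapan preserves a here (none of its changes turn any other segment into a), so the proto-segment is *a.
Position 6: Andore has f, Rapan has p. Rapan preserves p here (none of its changes turn any other segment into p), so the proto-segment is *p.
Continuing position by position gives *yalsipe; check it forward:
Andore: *yalsipe
  yalsipe (rule 1 does not apply)
  yalsipe (rule 2 does not apply)
  yalsipe → yelsipe   [vowel merger]
  yelsipe → yelsife   [unconditioned shift]
  giving Andore yelsife.
Rapan: start from *yalsipe.
  rule 1: no change — yalsipe
  rule 2 (vowel merger): yalsipe → yalsipi
  rule 3 (unconditioned shift): yalsipi → yarsipi
  ⇒ Rapan yarsipi
Only *yalsipe yields all of Andore yelsife, Rapan yarsipi.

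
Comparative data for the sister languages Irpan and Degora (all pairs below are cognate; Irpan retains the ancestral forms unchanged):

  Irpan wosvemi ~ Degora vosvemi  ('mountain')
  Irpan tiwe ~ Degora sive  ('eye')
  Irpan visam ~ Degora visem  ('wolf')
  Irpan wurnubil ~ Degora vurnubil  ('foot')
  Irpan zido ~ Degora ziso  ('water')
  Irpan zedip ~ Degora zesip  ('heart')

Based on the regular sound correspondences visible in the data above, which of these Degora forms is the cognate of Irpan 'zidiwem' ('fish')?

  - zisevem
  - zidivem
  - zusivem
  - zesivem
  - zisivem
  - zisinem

zisivem

zedip ~ zesip — Irpan d corresponds to Degora s between vowels (before a front vowel).
tiwe ~ sive — Irpan w corresponds to Degora v between vowels (before a front vowel).
Applying these to Irpan 'zidiwem':
  zidiwem → zisiwem   (d→s between vowels (before a front vowel))
  zisiwem → zisivem   (w→v between vowels (before a front vowel))
So the Degora cognate is 'zisivem'.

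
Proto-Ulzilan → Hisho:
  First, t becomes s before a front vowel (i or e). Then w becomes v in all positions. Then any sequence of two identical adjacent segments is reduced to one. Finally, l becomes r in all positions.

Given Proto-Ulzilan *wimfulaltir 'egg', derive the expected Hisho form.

Hisho: *wimfulaltir
  wimfulaltir → wimfulalsir   [palatalisation]
  wimfulalsir → vimfulalsir   [unconditioned shift]
  vimfulalsir (rule 3 does not apply)
  vimfulalsir → vimfurarsir   [unconditioned shift]
  giving Hisho vimfurarsir.

vimfurarsir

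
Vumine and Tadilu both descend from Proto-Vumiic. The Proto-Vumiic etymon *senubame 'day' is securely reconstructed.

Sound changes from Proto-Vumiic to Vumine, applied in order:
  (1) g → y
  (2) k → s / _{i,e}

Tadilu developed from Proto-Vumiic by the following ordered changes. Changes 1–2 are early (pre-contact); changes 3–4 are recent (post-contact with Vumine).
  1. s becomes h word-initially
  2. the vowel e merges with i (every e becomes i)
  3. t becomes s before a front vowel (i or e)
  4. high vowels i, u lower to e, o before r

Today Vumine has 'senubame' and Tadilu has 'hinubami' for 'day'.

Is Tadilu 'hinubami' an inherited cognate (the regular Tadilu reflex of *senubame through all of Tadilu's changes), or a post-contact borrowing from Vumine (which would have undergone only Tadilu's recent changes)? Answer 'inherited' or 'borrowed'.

If inherited, *senubame would pass through all of Tadilu's changes:
Tadilu: *senubame
  senubame → henubame   [debuccalisation]
  henubame → hinubami   [vowel merger]
  hinubami (rule 3 does not apply)
  hinubami (rule 4 does not apply)
  giving Tadilu hinubami.
If borrowed from Vumine 'senubame' after the early changes, it would undergo only the recent ones:
  rule 3 (palatalisation): no change (senubame)
  rule 4 (pre-rhotic lowering): no change (senubame)
  ⇒ as a loan: senubame
Tadilu 'hinubami' matches the inherited outcome exactly, so it is an inherited cognate, not a loan.

inherited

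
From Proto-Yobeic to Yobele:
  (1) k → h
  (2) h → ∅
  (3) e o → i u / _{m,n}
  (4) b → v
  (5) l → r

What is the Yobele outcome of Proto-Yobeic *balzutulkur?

varzuturur

Yobele: *balzutulkur > balzutulhur > balzutulur > valzutulur > varzuturur  (by unconditioned shift, h-loss, unconditioned shift, unconditioned shift)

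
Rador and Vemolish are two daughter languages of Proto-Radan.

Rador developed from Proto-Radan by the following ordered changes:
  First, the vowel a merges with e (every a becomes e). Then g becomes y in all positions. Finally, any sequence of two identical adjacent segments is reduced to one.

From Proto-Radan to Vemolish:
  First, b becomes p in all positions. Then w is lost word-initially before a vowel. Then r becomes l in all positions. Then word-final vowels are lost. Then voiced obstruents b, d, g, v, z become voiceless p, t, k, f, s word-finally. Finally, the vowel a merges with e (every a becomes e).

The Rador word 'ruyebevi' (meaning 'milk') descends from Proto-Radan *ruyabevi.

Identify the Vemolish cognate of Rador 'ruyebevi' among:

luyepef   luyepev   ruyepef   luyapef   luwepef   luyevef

Vemolish: *ruyabevi > ruyapevi > luyapevi > luyapev > luyapef > luyepef  (by unconditioned shift, unconditioned shift, apocope, final devoicing, vowel merger)
Among the options, 'luyepef' alone shows every Vemolish change applied in order.

luyepef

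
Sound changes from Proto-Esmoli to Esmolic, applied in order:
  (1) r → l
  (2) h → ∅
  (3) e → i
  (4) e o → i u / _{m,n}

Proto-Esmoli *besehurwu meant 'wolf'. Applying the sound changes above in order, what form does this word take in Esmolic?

bisiulwu

Esmolic: start from *besehurwu.
  rule 1 (unconditioned shift): besehurwu → besehulwu
  rule 2 (h-loss): besehulwu → beseulwu
  rule 3 (vowel merger): beseulwu → bisiulwu
  rule 4: no change — bisiulwu
  ⇒ Esmolic bisiulwu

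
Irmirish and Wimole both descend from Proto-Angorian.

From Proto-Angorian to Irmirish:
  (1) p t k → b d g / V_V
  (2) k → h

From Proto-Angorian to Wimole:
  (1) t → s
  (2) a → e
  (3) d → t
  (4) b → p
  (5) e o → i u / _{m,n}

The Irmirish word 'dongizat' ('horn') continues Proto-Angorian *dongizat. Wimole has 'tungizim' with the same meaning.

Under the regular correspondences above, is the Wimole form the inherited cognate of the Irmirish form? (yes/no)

no

Derive the expected Wimole reflex of *dongizat:
Wimole: *dongizat
  dongizat → dongizas   [unconditioned shift]
  dongizas → dongizes   [vowel merger]
  dongizes → tongizes   [unconditioned shift]
  tongizes (rule 4 does not apply)
  tongizes → tungizes   [pre-nasal raising]
  giving Wimole tungizes.
The regular Wimole reflex would be 'tungizes', but the attested form is 'tungizim'. The correspondence is irregular, so they are not cognates (the Wimole form has a different source).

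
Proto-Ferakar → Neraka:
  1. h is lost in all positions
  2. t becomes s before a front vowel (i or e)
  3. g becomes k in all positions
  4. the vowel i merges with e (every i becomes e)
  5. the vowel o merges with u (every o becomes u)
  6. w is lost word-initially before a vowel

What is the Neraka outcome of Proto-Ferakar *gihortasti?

keurtasse

Neraka: *gihortasti
  gihortasti → giortasti   [h-loss]
  giortasti → giortassi   [palatalisation]
  giortassi → kiortassi   [unconditioned shift]
  kiortassi → keortasse   [vowel merger]
  keortasse → keurtasse   [vowel merger]
  keurtasse (rule 6 does not apply)
  giving Neraka keurtasse.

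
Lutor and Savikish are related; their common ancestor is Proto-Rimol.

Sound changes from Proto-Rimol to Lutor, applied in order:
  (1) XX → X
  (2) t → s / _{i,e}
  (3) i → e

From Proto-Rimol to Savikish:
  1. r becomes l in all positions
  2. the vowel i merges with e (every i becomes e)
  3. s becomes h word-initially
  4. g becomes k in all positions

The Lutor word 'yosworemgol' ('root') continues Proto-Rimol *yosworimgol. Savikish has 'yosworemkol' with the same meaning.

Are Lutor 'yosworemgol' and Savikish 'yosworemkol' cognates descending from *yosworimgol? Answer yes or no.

Derive the expected Savikish reflex of *yosworimgol:
Savikish: start from *yosworimgol.
  rule 1 (unconditioned shift): yosworimgol → yoswolimgol
  rule 2 (vowel merger): yoswolimgol → yoswolemgol
  rule 3: no change — yoswolemgol
  rule 4 (unconditioned shift): yoswolemgol → yoswolemkol
  ⇒ Savikish yoswolemkol
The regular Savikish reflex would be 'yoswolemkol', but the attested form is 'yosworemkol'. The correspondence is irregular, so they are not cognates (the Savikish form has a different source).

no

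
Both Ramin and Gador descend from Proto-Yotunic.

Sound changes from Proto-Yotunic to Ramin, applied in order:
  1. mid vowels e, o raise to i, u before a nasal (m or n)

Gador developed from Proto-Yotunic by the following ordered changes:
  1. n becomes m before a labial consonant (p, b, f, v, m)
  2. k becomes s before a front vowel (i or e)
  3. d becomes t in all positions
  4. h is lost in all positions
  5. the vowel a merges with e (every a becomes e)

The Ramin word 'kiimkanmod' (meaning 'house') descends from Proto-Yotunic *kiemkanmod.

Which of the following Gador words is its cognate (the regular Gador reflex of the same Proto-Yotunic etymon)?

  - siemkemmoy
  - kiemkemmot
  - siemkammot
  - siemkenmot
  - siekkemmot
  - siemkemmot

siemkemmot

Gador: *kiemkanmod > kiemkammod > siemkammod > siemkammot > siemkemmot  (by nasal place assimilation, palatalisation, unconditioned shift, vowel merger)
Among the options, 'siemkemmot' alone shows every Gador change applied in order.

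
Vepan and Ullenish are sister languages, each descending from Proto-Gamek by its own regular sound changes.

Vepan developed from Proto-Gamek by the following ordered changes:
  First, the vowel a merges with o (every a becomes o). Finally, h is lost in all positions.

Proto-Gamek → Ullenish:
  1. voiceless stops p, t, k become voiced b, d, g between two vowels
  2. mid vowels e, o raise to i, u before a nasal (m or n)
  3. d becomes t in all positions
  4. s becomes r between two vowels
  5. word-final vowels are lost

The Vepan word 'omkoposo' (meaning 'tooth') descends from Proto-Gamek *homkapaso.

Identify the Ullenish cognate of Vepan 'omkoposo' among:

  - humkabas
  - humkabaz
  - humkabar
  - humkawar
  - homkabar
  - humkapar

Ullenish: *homkapaso > homkabaso > humkabaso > humkabaro > humkabar  (by intervocalic voicing, pre-nasal raising, rhotacism, apocope)
Among the options, 'humkabar' alone shows every Ullenish change applied in order.

humkabar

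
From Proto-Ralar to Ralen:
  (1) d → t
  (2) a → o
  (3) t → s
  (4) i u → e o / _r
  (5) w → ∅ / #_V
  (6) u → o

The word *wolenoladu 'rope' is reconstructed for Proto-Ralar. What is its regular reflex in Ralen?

olenoloso

Ralen: *wolenoladu
  wolenoladu → wolenolatu   [unconditioned shift]
  wolenolatu → wolenolotu   [vowel merger]
  wolenolotu → wolenolosu   [unconditioned shift]
  wolenolosu (rule 4 does not apply)
  wolenolosu → olenolosu   [glide loss]
  olenolosu → olenoloso   [vowel merger]
  giving Ralen olenoloso.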